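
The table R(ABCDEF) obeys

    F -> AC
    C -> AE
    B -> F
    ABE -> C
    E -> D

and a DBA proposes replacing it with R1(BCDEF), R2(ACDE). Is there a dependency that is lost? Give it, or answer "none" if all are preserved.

F → AC: restricted closure across fragments reaches AC.
C → AE lies within R2.
B → F lies within R1.
ABE → C: restricted closure across fragments reaches C.
E → D lies within R1.
Every dependency is enforceable on the fragments, so the decomposition is dependency-preserving.

none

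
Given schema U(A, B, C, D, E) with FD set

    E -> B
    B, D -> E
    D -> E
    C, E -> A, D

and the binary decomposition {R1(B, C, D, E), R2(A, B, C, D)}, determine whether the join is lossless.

Common attributes: R1 ∩ R2 = {B, C, D}.
Closure of {B, C, D}: B, D → E applies, adding E; C, E → A, D applies, adding A. So (B, C, D)⁺ = {A, B, C, D, E}.
This closure contains every attribute of R1, so R1 ∩ R2 → R1. The join is lossless.

Yes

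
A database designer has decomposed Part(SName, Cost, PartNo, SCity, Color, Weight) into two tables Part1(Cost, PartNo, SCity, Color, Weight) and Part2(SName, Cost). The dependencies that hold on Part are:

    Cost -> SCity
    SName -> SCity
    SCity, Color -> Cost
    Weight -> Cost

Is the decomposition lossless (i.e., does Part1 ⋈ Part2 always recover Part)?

Common attributes: Part1 ∩ Part2 = {Cost}.
Closure of {Cost}: Cost → SCity applies, adding SCity. So (Cost)⁺ = {Cost, SCity}.
The closure contains neither all of Part1 = {Cost, PartNo, SCity, Color, Weight} nor all of Part2 = {SName, Cost}, so the common attributes are not a superkey of either fragment. The join is lossy.

No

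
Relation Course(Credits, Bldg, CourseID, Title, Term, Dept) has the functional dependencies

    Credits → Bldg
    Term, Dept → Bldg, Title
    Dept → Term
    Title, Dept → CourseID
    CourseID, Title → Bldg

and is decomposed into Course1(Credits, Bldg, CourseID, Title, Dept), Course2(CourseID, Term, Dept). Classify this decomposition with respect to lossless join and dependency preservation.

lossless and dependency-preserving

Lossless test: (CourseID, Dept)⁺ = {Bldg, CourseID, Title, Term, Dept}, which contains all of one fragment — lossless.
Dependency preservation: Term, Dept → Bldg, Title is not contained in any single fragment, but the restricted closure of its left-hand side across the fragments still reaches the right-hand side; the remaining FDs each lie inside some fragment. All dependencies are preserved.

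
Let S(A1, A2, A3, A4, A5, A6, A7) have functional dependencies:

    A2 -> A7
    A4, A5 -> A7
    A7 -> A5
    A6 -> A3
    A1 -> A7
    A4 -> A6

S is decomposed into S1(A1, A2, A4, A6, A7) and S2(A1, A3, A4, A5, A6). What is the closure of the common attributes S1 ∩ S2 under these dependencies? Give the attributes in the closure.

A1, A3, A4, A5, A6, A7

S1 ∩ S2 = {A1, A4, A6}.
A6 → A3 applies, adding A3
A1 → A7 applies, adding A7
A7 → A5 applies, adding A5
Closure: {A1, A3, A4, A5, A6, A7}.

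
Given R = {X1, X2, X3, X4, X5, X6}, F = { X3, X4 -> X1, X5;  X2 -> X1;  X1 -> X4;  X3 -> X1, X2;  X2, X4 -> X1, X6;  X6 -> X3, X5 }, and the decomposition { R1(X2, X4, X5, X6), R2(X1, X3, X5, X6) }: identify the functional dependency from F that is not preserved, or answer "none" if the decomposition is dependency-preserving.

Check X1 → X4: no single fragment contains all of {X1, X4}, and the restricted closure of {X1} across the fragments never reaches {X4}.
X3, X4 → X1, X5 is preserved.
X2 → X1 is preserved.
X3 → X1, X2 is preserved.
X2, X4 → X1, X6 is preserved.
X6 → X3, X5 is preserved.

X1 -> X4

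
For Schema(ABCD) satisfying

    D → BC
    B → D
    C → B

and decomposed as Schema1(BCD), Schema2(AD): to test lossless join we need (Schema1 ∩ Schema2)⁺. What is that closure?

BCD

Schema1 ∩ Schema2 = {D}.
D → BC applies, adding BC
Closure: {BCD}.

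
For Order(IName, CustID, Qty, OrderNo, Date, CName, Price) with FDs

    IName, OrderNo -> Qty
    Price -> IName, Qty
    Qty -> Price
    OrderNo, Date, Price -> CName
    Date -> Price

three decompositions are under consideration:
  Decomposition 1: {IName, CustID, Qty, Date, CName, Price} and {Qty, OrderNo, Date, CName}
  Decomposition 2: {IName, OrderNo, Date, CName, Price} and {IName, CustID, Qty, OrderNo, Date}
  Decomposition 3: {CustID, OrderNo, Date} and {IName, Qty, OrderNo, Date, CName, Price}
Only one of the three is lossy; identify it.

Decomposition 1: common = {Qty, Date, CName}, closure = {IName, Qty, Date, CName, Price} → lossy.
Decomposition 2: common = {IName, OrderNo, Date}, closure = {IName, Qty, OrderNo, Date, CName, Price} → lossless.
Decomposition 3: common = {OrderNo, Date}, closure = {IName, Qty, OrderNo, Date, CName, Price} → lossless.

Decomposition 1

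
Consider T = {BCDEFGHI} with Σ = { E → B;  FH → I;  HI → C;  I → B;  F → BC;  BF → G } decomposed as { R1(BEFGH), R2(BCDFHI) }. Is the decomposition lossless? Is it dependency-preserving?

Lossless test: (BFH)⁺ = {BCFGHI}, which is a superkey of neither fragment — lossy.
Dependency preservation: every FD's attributes lie within a single fragment, so each can be enforced locally — preserved.

lossy but dependency-preserving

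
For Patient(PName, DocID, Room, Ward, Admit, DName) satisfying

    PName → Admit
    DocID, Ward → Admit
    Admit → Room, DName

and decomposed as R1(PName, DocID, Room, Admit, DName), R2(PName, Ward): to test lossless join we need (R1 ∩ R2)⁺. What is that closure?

PName, Room, Admit, DName

R1 ∩ R2 = {PName}.
PName → Admit applies, adding Admit
Admit → Room, DName applies, adding Room, DName
Closure: {PName, Room, Admit, DName}.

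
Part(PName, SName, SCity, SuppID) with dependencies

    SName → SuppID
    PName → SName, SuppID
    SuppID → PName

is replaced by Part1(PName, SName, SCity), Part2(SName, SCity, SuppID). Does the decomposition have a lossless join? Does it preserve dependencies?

Lossless test: (SName, SCity)⁺ = {PName, SName, SCity, SuppID}, which contains all of one fragment — lossless.
Dependency preservation: PName → SName, SuppID; SuppID → PName are not contained in any single fragment, but the restricted closure of each left-hand side across the fragments still reaches the right-hand side; the remaining FDs each lie inside some fragment. All dependencies are preserved.

lossless and dependency-preserving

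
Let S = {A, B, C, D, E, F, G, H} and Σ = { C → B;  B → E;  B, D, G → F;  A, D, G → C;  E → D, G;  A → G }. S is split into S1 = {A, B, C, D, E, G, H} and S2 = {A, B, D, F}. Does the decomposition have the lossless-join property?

Common attributes: S1 ∩ S2 = {A, B, D}.
Closure of {A, B, D}: B → E applies, adding E; E → D, G applies, adding G; B, D, G → F applies, adding F; A, D, G → C applies, adding C. So (A, B, D)⁺ = {A, B, C, D, E, F, G}.
This closure contains every attribute of S2, so S1 ∩ S2 → S2. The join is lossless.

Yes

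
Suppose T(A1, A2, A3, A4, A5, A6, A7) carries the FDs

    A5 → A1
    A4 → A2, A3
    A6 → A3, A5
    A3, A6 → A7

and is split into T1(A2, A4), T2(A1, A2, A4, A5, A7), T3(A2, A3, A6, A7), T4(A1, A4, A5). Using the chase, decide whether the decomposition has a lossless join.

Chase test. Columns are A1, A2, A3, A4, A5, A6, A7; row i has aⱼ where attribute j ∈ Ti, else bᵢⱼ.
Initial tableau (one row per fragment):
  row 1: b11 a2 b13 a4 b15 b16 b17
  row 2: a1 a2 b23 a4 a5 b26 a7
  row 3: b31 a2 a3 b34 b35 a6 a7
  row 4: a1 b42 b43 a4 a5 b46 b47
Rows 1 and 2 agree on A4; apply A4→A2, A3 and equate their A2, A3 entries.
Rows 1 and 4 agree on A4; apply A4→A2, A3 and equate their A2, A3 entries.
No row becomes fully distinguished — the join is lossy.

No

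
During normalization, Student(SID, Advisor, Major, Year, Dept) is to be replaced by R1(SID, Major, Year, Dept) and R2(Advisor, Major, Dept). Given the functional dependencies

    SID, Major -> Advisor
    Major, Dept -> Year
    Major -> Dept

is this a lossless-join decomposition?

Common attributes: R1 ∩ R2 = {Major, Dept}.
Closure of {Major, Dept}: Major, Dept → Year applies, adding Year. So (Major, Dept)⁺ = {Major, Year, Dept}.
The closure contains neither all of R1 = {SID, Major, Year, Dept} nor all of R2 = {Advisor, Major, Dept}, so the common attributes are not a superkey of either fragment. The join is lossy.

No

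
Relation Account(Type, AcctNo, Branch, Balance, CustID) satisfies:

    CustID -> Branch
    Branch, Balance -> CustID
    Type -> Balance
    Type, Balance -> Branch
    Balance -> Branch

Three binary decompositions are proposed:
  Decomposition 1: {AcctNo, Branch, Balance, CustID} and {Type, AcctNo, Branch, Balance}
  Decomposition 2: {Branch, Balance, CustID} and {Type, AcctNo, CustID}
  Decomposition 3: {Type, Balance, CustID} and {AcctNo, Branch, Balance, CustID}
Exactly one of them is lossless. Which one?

Decomposition 1: common = {AcctNo, Branch, Balance}, closure = {AcctNo, Branch, Balance, CustID} → lossless.
Decomposition 2: common = {CustID}, closure = {Branch, CustID} → lossy.
Decomposition 3: common = {Balance, CustID}, closure = {Branch, Balance, CustID} → lossy.

Decomposition 1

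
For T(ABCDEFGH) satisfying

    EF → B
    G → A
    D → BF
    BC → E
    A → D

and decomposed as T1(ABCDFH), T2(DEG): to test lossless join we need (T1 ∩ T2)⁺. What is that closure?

BDF

T1 ∩ T2 = {D}.
D → BF applies, adding BF
Closure: {BDF}.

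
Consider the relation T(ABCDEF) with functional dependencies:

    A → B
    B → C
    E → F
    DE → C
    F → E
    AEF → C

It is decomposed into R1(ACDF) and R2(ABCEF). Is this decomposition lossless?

Common attributes: R1 ∩ R2 = {ACF}.
Closure of {ACF}: A → B applies, adding B; F → E applies, adding E. So (ACF)⁺ = {ABCEF}.
This closure contains every attribute of R2, so R1 ∩ R2 → R2. The join is lossless.

Yes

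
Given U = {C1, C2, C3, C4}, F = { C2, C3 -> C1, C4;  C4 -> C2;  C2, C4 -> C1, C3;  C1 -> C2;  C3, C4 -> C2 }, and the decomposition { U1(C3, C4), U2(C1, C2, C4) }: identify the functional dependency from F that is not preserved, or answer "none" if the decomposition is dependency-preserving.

Check C2, C3 → C1, C4: no single fragment contains all of {C1, C2, C3, C4}, and the restricted closure of {C2, C3} across the fragments never reaches {C1, C4}.
C4 → C2 is preserved.
C2, C4 → C1, C3 is preserved.
C1 → C2 is preserved.
C3, C4 → C2 is preserved.

C2, C3 -> C1, C4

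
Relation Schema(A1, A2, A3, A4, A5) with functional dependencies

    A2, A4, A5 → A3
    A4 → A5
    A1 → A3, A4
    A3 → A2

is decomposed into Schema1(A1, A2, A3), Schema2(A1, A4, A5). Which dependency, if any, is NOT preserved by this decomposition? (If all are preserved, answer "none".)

A2, A4, A5 → A3

Check A2, A4, A5 → A3: no single fragment contains all of {A2, A3, A4, A5}, and the restricted closure of {A2, A4, A5} across the fragments never reaches {A3}.
A4 → A5 is preserved.
A1 → A3, A4 is preserved.
A3 → A2 is preserved.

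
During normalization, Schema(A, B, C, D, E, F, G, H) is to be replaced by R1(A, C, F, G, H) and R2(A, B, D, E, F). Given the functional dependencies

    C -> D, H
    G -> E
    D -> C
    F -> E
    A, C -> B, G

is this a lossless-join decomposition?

Common attributes: R1 ∩ R2 = {A, F}.
Closure of {A, F}: F → E applies, adding E. So (A, F)⁺ = {A, E, F}.
The closure contains neither all of R1 = {A, C, F, G, H} nor all of R2 = {A, B, D, E, F}, so the common attributes are not a superkey of either fragment. The join is lossy.

No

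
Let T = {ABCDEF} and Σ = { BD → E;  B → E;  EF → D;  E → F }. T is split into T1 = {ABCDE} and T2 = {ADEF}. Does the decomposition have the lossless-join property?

Common attributes: T1 ∩ T2 = {ADE}.
Closure of {ADE}: E → F applies, adding F. So (ADE)⁺ = {ADEF}.
This closure contains every attribute of T2, so T1 ∩ T2 → T2. The join is lossless.

Yes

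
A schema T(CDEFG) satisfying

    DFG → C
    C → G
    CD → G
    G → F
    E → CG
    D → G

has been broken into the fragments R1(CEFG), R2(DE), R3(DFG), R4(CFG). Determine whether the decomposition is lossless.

Yes

Chase test. Columns are CDEFG; row i has aⱼ where attribute j ∈ Ri, else bᵢⱼ.
Initial tableau (one row per fragment):
  row 1: a1 b12 a3 a4 a5
  row 2: b21 a2 a3 b24 b25
  row 3: b31 a2 b33 a4 a5
  row 4: a1 b42 b43 a4 a5
Rows 1 and 2 agree on E; apply E→CG and equate their CG entries.
Rows 1 and 2 agree on G; apply G→F and equate their F entries.
Rows 2 and 3 agree on DFG; apply DFG→C and equate their C entries.
Row 2 is now all distinguished symbols — the join is lossless.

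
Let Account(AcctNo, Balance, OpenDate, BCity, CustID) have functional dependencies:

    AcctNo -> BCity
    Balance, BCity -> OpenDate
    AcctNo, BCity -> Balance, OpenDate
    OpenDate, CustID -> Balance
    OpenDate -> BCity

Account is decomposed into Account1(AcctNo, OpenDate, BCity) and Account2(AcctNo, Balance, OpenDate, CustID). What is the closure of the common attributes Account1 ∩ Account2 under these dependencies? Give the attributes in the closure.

AcctNo, Balance, OpenDate, BCity

Account1 ∩ Account2 = {AcctNo, OpenDate}.
AcctNo → BCity applies, adding BCity
AcctNo, BCity → Balance, OpenDate applies, adding Balance
Closure: {AcctNo, Balance, OpenDate, BCity}.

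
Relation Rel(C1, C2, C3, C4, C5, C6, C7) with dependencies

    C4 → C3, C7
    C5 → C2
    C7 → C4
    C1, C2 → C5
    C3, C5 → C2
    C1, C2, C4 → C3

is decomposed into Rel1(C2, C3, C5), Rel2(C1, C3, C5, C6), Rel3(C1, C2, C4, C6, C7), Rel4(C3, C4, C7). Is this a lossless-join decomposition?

Chase test. Columns are C1, C2, C3, C4, C5, C6, C7; row i has aⱼ where attribute j ∈ Reli, else bᵢⱼ.
Initial tableau (one row per fragment):
  row 1: b11 a2 a3 b14 a5 b16 b17
  row 2: a1 b22 a3 b24 a5 a6 b27
  row 3: a1 a2 b33 a4 b35 a6 a7
  row 4: b41 b42 a3 a4 b45 b46 a7
Rows 3 and 4 agree on C4; apply C4→C3, C7 and equate their C3, C7 entries.
Rows 1 and 2 agree on C5; apply C5→C2 and equate their C2 entries.
Rows 2 and 3 agree on C1, C2; apply C1, C2→C5 and equate their C5 entries.
Row 3 is now all distinguished symbols — the join is lossless.

Yes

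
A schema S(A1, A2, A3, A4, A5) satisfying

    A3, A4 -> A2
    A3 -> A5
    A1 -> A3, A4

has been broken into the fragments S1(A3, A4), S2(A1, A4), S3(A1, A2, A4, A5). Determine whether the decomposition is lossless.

No

Chase test. Columns are A1, A2, A3, A4, A5; row i has aⱼ where attribute j ∈ Si, else bᵢⱼ.
Initial tableau (one row per fragment):
  row 1: b11 b12 a3 a4 b15
  row 2: a1 b22 b23 a4 b25
  row 3: a1 a2 b33 a4 a5
Rows 2 and 3 agree on A1; apply A1→A3, A4 and equate their A3, A4 entries.
Rows 2 and 3 agree on A3, A4; apply A3, A4→A2 and equate their A2 entries.
Rows 2 and 3 agree on A3; apply A3→A5 and equate their A5 entries.
No row becomes fully distinguished — the join is lossy.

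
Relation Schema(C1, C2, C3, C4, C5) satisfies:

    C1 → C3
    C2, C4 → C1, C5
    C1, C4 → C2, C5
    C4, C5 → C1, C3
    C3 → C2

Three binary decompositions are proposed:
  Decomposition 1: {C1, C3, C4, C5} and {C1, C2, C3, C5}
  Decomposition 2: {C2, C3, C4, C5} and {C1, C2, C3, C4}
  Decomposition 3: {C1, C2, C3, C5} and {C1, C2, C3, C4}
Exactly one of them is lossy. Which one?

Decomposition 1: common = {C1, C3, C5}, closure = {C1, C2, C3, C5} → lossless.
Decomposition 2: common = {C2, C3, C4}, closure = {C1, C2, C3, C4, C5} → lossless.
Decomposition 3: common = {C1, C2, C3}, closure = {C1, C2, C3} → lossy.

Decomposition 3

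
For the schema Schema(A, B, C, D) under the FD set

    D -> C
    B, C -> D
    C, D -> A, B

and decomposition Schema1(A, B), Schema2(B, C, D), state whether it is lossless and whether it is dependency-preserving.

Lossless test: (B)⁺ = {B}, which is a superkey of neither fragment — lossy.
Dependency preservation: the restricted closure of {C, D} across the fragments never reaches {A, B}, so C, D → A, B cannot be enforced without a join — not preserved.

lossy and not dependency-preserving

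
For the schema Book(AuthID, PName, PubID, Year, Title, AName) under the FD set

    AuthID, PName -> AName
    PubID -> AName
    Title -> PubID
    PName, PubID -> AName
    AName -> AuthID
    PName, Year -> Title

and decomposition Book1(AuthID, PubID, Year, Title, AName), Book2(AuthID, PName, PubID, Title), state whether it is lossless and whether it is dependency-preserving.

Lossless test: (AuthID, PubID, Title)⁺ = {AuthID, PubID, Title, AName}, which is a superkey of neither fragment — lossy.
Dependency preservation: the restricted closure of {AuthID, PName} across the fragments never reaches {AName}, so AuthID, PName → AName cannot be enforced without a join — not preserved.

lossy and not dependency-preserving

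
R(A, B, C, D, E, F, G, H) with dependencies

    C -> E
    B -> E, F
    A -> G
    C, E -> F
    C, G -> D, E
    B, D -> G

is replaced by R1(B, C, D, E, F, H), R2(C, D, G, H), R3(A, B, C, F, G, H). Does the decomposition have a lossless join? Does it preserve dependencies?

lossless but not dependency-preserving

Lossless test (chase): Rows 1 and 2 agree on C; apply C→E and equate their E entries. Rows 1 and 3 agree on C; apply C→E and equate their E entries. Rows 1 and 2 agree on C, E; apply C, E→F and equate their F entries. Rows 2 and 3 agree on C, G; apply C, G→D, E and equate their D, E entries. Rows 1 and 3 agree on B, D; apply B, D→G and equate their G entries. Row 3 is now all distinguished symbols — the join is lossless.
Dependency preservation: the restricted closure of {B, D} across the fragments never reaches {G}, so B, D → G cannot be enforced without a join — not preserved.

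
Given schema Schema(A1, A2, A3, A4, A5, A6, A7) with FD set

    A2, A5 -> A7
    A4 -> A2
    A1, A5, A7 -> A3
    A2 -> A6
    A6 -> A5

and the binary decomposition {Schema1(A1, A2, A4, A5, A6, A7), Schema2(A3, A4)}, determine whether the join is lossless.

No

Common attributes: Schema1 ∩ Schema2 = {A4}.
Closure of {A4}: A4 → A2 applies, adding A2; A2 → A6 applies, adding A6; A6 → A5 applies, adding A5; A2, A5 → A7 applies, adding A7. So (A4)⁺ = {A2, A4, A5, A6, A7}.
The closure contains neither all of Schema1 = {A1, A2, A4, A5, A6, A7} nor all of Schema2 = {A3, A4}, so the common attributes are not a superkey of either fragment. The join is lossy.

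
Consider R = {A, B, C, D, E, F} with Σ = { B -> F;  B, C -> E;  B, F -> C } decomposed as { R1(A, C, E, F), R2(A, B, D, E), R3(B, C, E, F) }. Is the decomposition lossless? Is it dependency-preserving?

Lossless test (chase): Rows 2 and 3 agree on B; apply B→F and equate their F entries. Rows 2 and 3 agree on B, F; apply B, F→C and equate their C entries. Row 2 is now all distinguished symbols — the join is lossless.
Dependency preservation: every FD's attributes lie within a single fragment, so each can be enforced locally — preserved.

lossless and dependency-preserving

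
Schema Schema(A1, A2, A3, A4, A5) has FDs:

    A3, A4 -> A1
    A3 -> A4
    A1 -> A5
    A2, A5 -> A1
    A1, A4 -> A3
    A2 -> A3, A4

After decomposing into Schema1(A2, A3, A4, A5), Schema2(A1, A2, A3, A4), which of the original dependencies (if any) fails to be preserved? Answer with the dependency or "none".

A1 -> A5

Check A1 → A5: no single fragment contains all of {A1, A5}, and the restricted closure of {A1} across the fragments never reaches {A5}.
A3, A4 → A1 is preserved.
A3 → A4 is preserved.
A2, A5 → A1 is preserved.
A1, A4 → A3 is preserved.
A2 → A3, A4 is preserved.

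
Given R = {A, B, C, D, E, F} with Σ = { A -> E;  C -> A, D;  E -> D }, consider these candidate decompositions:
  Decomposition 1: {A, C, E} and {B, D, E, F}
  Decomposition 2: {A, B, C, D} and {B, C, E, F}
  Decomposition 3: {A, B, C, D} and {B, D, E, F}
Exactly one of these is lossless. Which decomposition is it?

Decomposition 1: common = {E}, closure = {D, E} → lossy.
Decomposition 2: common = {B, C}, closure = {A, B, C, D, E} → lossless.
Decomposition 3: common = {B, D}, closure = {B, D} → lossy.

Decomposition 2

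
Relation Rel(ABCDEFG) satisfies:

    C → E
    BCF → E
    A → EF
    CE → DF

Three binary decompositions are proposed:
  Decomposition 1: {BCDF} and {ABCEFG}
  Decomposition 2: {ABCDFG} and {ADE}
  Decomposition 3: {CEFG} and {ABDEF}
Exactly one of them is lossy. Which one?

Decomposition 3

Decomposition 1: common = {BCF}, closure = {BCDEF} → lossless.
Decomposition 2: common = {AD}, closure = {ADEF} → lossless.
Decomposition 3: common = {EF}, closure = {EF} → lossy.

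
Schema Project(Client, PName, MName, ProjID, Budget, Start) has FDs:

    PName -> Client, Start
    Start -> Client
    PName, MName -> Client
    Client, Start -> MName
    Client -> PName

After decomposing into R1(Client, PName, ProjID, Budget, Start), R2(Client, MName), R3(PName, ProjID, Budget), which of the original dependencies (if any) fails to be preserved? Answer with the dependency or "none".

PName → Client, Start lies within R1.
Start → Client lies within R1.
PName, MName → Client: restricted closure across fragments reaches Client.
Client, Start → MName: restricted closure across fragments reaches MName.
Client → PName lies within R1.
Every dependency is enforceable on the fragments, so the decomposition is dependency-preserving.

none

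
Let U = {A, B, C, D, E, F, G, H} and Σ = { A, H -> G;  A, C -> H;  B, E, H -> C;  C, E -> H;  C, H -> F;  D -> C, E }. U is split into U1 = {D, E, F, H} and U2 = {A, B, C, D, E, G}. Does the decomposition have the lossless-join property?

Yes

Common attributes: U1 ∩ U2 = {D, E}.
Closure of {D, E}: D → C, E applies, adding C; C, E → H applies, adding H; C, H → F applies, adding F. So (D, E)⁺ = {C, D, E, F, H}.
This closure contains every attribute of U1, so U1 ∩ U2 → U1. The join is lossless.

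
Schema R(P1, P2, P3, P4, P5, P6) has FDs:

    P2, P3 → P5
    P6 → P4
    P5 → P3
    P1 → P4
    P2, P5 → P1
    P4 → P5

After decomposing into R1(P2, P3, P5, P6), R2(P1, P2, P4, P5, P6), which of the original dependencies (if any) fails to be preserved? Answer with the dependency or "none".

P2, P3 → P5 lies within R1.
P6 → P4 lies within R2.
P5 → P3 lies within R1.
P1 → P4 lies within R2.
P2, P5 → P1 lies within R2.
P4 → P5 lies within R2.
Every dependency is enforceable on the fragments, so the decomposition is dependency-preserving.

none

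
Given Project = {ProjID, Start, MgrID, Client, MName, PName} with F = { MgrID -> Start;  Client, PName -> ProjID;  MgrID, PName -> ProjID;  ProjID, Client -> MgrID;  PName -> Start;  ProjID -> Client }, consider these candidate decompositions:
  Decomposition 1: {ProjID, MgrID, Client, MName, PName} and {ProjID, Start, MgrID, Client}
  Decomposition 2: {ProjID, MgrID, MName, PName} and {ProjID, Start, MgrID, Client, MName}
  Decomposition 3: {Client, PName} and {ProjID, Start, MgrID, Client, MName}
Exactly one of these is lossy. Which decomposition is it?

Decomposition 1: common = {ProjID, MgrID, Client}, closure = {ProjID, Start, MgrID, Client} → lossless.
Decomposition 2: common = {ProjID, MgrID, MName}, closure = {ProjID, Start, MgrID, Client, MName} → lossless.
Decomposition 3: common = {Client}, closure = {Client} → lossy.

Decomposition 3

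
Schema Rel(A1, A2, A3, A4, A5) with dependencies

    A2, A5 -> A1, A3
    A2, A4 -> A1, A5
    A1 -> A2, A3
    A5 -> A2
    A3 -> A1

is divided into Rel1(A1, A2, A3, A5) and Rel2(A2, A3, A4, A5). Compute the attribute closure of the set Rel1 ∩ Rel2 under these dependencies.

Rel1 ∩ Rel2 = {A2, A3, A5}.
A2, A5 → A1, A3 applies, adding A1
Closure: {A1, A2, A3, A5}.

A1, A2, A3, A5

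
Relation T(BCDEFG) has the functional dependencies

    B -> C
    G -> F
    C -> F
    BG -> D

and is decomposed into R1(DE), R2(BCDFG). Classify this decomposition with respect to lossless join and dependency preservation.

lossy but dependency-preserving

Lossless test: (D)⁺ = {D}, which is a superkey of neither fragment — lossy.
Dependency preservation: every FD's attributes lie within a single fragment, so each can be enforced locally — preserved.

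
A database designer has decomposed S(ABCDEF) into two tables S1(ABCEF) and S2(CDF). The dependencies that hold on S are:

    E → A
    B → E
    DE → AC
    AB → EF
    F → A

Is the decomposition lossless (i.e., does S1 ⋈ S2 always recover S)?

Common attributes: S1 ∩ S2 = {CF}.
Closure of {CF}: F → A applies, adding A. So (CF)⁺ = {ACF}.
The closure contains neither all of S1 = {ABCEF} nor all of S2 = {CDF}, so the common attributes are not a superkey of either fragment. The join is lossy.

No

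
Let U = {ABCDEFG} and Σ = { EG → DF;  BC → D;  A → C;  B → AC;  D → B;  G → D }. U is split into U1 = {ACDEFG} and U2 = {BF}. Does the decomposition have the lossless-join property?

No

Common attributes: U1 ∩ U2 = {F}.
No dependency enlarges {F}, so (F)⁺ = {F}.
The closure contains neither all of U1 = {ACDEFG} nor all of U2 = {BF}, so the common attributes are not a superkey of either fragment. The join is lossy.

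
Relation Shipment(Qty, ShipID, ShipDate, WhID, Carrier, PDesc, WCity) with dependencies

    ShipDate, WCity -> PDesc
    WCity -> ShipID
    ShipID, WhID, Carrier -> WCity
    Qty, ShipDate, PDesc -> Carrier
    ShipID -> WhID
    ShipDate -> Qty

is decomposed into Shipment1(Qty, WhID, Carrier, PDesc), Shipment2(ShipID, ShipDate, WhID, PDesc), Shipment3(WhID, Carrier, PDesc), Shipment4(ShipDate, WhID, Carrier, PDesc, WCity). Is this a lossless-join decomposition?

No

Chase test. Columns are Qty, ShipID, ShipDate, WhID, Carrier, PDesc, WCity; row i has aⱼ where attribute j ∈ Shipmenti, else bᵢⱼ.
Initial tableau (one row per fragment):
  row 1: a1 b12 b13 a4 a5 a6 b17
  row 2: b21 a2 a3 a4 b25 a6 b27
  row 3: b31 b32 b33 a4 a5 a6 b37
  row 4: b41 b42 a3 a4 a5 a6 a7
Rows 2 and 4 agree on ShipDate; apply ShipDate→Qty and equate their Qty entries.
Rows 2 and 4 agree on Qty, ShipDate, PDesc; apply Qty, ShipDate, PDesc→Carrier and equate their Carrier entries.
No row becomes fully distinguished — the join is lossy.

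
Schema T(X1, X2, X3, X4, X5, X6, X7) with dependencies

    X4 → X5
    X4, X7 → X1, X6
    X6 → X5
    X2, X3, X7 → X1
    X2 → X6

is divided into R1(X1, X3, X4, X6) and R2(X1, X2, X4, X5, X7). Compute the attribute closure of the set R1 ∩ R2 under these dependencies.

R1 ∩ R2 = {X1, X4}.
X4 → X5 applies, adding X5
Closure: {X1, X4, X5}.

X1, X4, X5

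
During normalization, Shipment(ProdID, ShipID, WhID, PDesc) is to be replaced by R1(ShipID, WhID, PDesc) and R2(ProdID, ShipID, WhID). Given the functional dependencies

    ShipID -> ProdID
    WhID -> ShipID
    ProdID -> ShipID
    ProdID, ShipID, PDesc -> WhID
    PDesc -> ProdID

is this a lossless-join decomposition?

Common attributes: R1 ∩ R2 = {ShipID, WhID}.
Closure of {ShipID, WhID}: ShipID → ProdID applies, adding ProdID. So (ShipID, WhID)⁺ = {ProdID, ShipID, WhID}.
This closure contains every attribute of R2, so R1 ∩ R2 → R2. The join is lossless.

Yes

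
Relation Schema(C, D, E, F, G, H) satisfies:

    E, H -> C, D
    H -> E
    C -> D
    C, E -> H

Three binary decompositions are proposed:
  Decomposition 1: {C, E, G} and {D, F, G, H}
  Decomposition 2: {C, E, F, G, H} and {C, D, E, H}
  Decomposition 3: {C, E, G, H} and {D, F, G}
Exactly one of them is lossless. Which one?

Decomposition 1: common = {G}, closure = {G} → lossy.
Decomposition 2: common = {C, E, H}, closure = {C, D, E, H} → lossless.
Decomposition 3: common = {G}, closure = {G} → lossy.

Decomposition 2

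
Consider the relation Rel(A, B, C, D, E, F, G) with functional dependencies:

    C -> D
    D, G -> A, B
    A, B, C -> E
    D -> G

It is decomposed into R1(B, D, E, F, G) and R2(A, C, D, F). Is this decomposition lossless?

No

Common attributes: R1 ∩ R2 = {D, F}.
Closure of {D, F}: D → G applies, adding G; D, G → A, B applies, adding A, B. So (D, F)⁺ = {A, B, D, F, G}.
The closure contains neither all of R1 = {B, D, E, F, G} nor all of R2 = {A, C, D, F}, so the common attributes are not a superkey of either fragment. The join is lossy.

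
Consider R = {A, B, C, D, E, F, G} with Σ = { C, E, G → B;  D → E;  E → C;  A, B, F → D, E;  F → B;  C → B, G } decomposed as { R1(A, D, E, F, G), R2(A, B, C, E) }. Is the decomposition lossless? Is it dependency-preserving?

lossless but not dependency-preserving

Lossless test: (A, E)⁺ = {A, B, C, E, G}, which contains all of one fragment — lossless.
Dependency preservation: the restricted closure of {F} across the fragments never reaches {B}, so F → B cannot be enforced without a join — not preserved.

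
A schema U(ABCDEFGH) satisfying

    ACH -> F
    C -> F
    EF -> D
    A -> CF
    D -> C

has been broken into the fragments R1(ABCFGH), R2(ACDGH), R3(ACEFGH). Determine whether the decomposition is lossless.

No

Chase test. Columns are ABCDEFGH; row i has aⱼ where attribute j ∈ Ri, else bᵢⱼ.
Initial tableau (one row per fragment):
  row 1: a1 a2 a3 b14 b15 a6 a7 a8
  row 2: a1 b22 a3 a4 b25 b26 a7 a8
  row 3: a1 b32 a3 b34 a5 a6 a7 a8
Rows 1 and 2 agree on ACH; apply ACH→F and equate their F entries.
No row becomes fully distinguished — the join is lossy.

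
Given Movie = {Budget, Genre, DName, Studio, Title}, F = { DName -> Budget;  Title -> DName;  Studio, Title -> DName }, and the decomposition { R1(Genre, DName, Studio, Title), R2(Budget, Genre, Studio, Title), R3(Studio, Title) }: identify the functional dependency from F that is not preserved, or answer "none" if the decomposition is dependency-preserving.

Check DName → Budget: no single fragment contains all of {Budget, DName}, and the restricted closure of {DName} across the fragments never reaches {Budget}.
Title → DName is preserved.
Studio, Title → DName is preserved.

DName -> Budget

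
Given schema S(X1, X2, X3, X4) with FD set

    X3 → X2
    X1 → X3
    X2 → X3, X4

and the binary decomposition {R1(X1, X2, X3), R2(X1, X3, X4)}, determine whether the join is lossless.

Yes

Common attributes: R1 ∩ R2 = {X1, X3}.
Closure of {X1, X3}: X3 → X2 applies, adding X2; X2 → X3, X4 applies, adding X4. So (X1, X3)⁺ = {X1, X2, X3, X4}.
This closure contains every attribute of R1, so R1 ∩ R2 → R1. The join is lossless.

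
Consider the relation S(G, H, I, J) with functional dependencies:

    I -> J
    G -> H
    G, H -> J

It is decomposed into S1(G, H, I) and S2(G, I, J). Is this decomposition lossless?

Common attributes: S1 ∩ S2 = {G, I}.
Closure of {G, I}: I → J applies, adding J; G → H applies, adding H. So (G, I)⁺ = {G, H, I, J}.
This closure contains every attribute of S1, so S1 ∩ S2 → S1. The join is lossless.

Yes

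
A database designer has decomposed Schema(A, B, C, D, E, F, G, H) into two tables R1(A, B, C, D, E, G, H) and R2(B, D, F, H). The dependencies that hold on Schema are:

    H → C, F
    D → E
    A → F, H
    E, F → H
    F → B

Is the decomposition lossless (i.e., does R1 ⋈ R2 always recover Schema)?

Yes

Common attributes: R1 ∩ R2 = {B, D, H}.
Closure of {B, D, H}: H → C, F applies, adding C, F; D → E applies, adding E. So (B, D, H)⁺ = {B, C, D, E, F, H}.
This closure contains every attribute of R2, so R1 ∩ R2 → R2. The join is lossless.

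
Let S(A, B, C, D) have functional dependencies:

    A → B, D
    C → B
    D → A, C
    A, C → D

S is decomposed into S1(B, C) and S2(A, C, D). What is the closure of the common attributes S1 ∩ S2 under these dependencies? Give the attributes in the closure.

S1 ∩ S2 = {C}.
C → B applies, adding B
Closure: {B, C}.

B, C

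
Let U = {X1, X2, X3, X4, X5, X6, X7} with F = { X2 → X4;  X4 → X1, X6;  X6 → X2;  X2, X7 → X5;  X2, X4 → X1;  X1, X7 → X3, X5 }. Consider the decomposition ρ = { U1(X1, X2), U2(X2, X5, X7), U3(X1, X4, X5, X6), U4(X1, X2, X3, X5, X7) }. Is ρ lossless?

Chase test. Columns are X1, X2, X3, X4, X5, X6, X7; row i has aⱼ where attribute j ∈ Ui, else bᵢⱼ.
Initial tableau (one row per fragment):
  row 1: a1 a2 b13 b14 b15 b16 b17
  row 2: b21 a2 b23 b24 a5 b26 a7
  row 3: a1 b32 b33 a4 a5 a6 b37
  row 4: a1 a2 a3 b44 a5 b46 a7
Rows 1 and 2 agree on X2; apply X2→X4 and equate their X4 entries.
Rows 1 and 4 agree on X2; apply X2→X4 and equate their X4 entries.
Rows 1 and 2 agree on X4; apply X4→X1, X6 and equate their X1, X6 entries.
Rows 1 and 4 agree on X4; apply X4→X1, X6 and equate their X1, X6 entries.
Rows 2 and 4 agree on X1, X7; apply X1, X7→X3, X5 and equate their X3, X5 entries.
No row becomes fully distinguished — the join is lossy.

No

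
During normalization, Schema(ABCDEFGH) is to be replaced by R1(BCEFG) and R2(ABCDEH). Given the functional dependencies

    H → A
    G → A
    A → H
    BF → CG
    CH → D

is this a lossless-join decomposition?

No

Common attributes: R1 ∩ R2 = {BCE}.
No dependency enlarges {BCE}, so (BCE)⁺ = {BCE}.
The closure contains neither all of R1 = {BCEFG} nor all of R2 = {ABCDEH}, so the common attributes are not a superkey of either fragment. The join is lossy.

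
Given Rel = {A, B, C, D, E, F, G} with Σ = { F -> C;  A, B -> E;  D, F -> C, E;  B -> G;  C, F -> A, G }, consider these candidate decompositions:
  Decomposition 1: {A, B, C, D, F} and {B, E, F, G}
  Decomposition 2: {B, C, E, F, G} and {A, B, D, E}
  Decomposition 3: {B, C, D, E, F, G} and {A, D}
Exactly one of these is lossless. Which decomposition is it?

Decomposition 1: common = {B, F}, closure = {A, B, C, E, F, G} → lossless.
Decomposition 2: common = {B, E}, closure = {B, E, G} → lossy.
Decomposition 3: common = {D}, closure = {D} → lossy.

Decomposition 1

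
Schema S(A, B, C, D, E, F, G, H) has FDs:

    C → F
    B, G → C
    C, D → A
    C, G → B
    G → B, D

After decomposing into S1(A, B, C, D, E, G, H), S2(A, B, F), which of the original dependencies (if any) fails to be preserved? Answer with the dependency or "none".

C → F

Check C → F: no single fragment contains all of {C, F}, and the restricted closure of {C} across the fragments never reaches {F}.
B, G → C is preserved.
C, D → A is preserved.
C, G → B is preserved.
G → B, D is preserved.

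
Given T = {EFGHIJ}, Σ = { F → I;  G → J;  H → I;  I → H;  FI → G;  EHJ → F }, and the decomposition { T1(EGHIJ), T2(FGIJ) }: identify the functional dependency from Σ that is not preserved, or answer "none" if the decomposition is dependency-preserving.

EHJ → F

Check EHJ → F: no single fragment contains all of {EFHJ}, and the restricted closure of {EHJ} across the fragments never reaches {F}.
F → I is preserved.
G → J is preserved.
H → I is preserved.
I → H is preserved.
FI → G is preserved.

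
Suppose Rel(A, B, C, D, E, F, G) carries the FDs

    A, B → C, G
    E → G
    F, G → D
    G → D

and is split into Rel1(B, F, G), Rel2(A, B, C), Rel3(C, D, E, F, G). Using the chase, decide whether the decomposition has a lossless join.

No

Chase test. Columns are A, B, C, D, E, F, G; row i has aⱼ where attribute j ∈ Reli, else bᵢⱼ.
Initial tableau (one row per fragment):
  row 1: b11 a2 b13 b14 b15 a6 a7
  row 2: a1 a2 a3 b24 b25 b26 b27
  row 3: b31 b32 a3 a4 a5 a6 a7
Rows 1 and 3 agree on F, G; apply F, G→D and equate their D entries.
No row becomes fully distinguished — the join is lossy.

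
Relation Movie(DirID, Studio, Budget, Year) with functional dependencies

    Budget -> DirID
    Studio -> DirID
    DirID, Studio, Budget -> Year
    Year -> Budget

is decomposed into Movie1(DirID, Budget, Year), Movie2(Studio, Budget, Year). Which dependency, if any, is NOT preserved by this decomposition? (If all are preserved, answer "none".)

Check Studio → DirID: no single fragment contains all of {DirID, Studio}, and the restricted closure of {Studio} across the fragments never reaches {DirID}.
Budget → DirID is preserved.
DirID, Studio, Budget → Year is preserved.
Year → Budget is preserved.

Studio -> DirID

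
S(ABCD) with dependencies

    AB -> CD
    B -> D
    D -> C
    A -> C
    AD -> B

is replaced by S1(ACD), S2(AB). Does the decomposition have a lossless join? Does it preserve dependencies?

lossy and not dependency-preserving

Lossless test: (A)⁺ = {AC}, which is a superkey of neither fragment — lossy.
Dependency preservation: the restricted closure of {AB} across the fragments never reaches {CD}, so AB → CD cannot be enforced without a join — not preserved.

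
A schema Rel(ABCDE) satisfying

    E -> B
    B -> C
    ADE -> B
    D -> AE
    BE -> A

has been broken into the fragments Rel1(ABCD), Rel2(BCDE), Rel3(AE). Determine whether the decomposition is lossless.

Yes

Chase test. Columns are ABCDE; row i has aⱼ where attribute j ∈ Reli, else bᵢⱼ.
Initial tableau (one row per fragment):
  row 1: a1 a2 a3 a4 b15
  row 2: b21 a2 a3 a4 a5
  row 3: a1 b32 b33 b34 a5
Rows 2 and 3 agree on E; apply E→B and equate their B entries.
Rows 1 and 3 agree on B; apply B→C and equate their C entries.
Rows 1 and 2 agree on D; apply D→AE and equate their AE entries.
Row 1 is now all distinguished symbols — the join is lossless.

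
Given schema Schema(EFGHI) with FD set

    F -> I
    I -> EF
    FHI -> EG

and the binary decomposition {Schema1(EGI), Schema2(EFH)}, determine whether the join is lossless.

Common attributes: Schema1 ∩ Schema2 = {E}.
No dependency enlarges {E}, so (E)⁺ = {E}.
The closure contains neither all of Schema1 = {EGI} nor all of Schema2 = {EFH}, so the common attributes are not a superkey of either fragment. The join is lossy.

No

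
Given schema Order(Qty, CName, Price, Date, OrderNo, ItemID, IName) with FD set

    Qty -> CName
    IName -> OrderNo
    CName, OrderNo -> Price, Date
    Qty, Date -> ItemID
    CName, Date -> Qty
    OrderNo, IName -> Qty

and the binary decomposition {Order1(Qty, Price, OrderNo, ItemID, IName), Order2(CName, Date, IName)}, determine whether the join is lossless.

Yes

Common attributes: Order1 ∩ Order2 = {IName}.
Closure of {IName}: IName → OrderNo applies, adding OrderNo; OrderNo, IName → Qty applies, adding Qty; Qty → CName applies, adding CName; CName, OrderNo → Price, Date applies, adding Price, Date; Qty, Date → ItemID applies, adding ItemID. So (IName)⁺ = {Qty, CName, Price, Date, OrderNo, ItemID, IName}.
This closure contains every attribute of Order1, so Order1 ∩ Order2 → Order1. The join is lossless.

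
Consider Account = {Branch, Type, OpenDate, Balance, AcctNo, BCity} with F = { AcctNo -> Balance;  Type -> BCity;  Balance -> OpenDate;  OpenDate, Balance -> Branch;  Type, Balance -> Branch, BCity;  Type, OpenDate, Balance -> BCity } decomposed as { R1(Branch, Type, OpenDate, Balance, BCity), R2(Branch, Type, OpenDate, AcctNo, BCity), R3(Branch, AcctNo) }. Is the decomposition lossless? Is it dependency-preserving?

Lossless test (chase): Rows 2 and 3 agree on AcctNo; apply AcctNo→Balance and equate their Balance entries. Rows 2 and 3 agree on Balance; apply Balance→OpenDate and equate their OpenDate entries. No row becomes fully distinguished — the join is lossy.
Dependency preservation: the restricted closure of {AcctNo} across the fragments never reaches {Balance}, so AcctNo → Balance cannot be enforced without a join — not preserved.

lossy and not dependency-preserving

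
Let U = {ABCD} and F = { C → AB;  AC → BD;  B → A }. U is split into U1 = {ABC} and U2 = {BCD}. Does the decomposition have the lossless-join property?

Yes

Common attributes: U1 ∩ U2 = {BC}.
Closure of {BC}: C → AB applies, adding A; AC → BD applies, adding D. So (BC)⁺ = {ABCD}.
This closure contains every attribute of U1, so U1 ∩ U2 → U1. The join is lossless.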